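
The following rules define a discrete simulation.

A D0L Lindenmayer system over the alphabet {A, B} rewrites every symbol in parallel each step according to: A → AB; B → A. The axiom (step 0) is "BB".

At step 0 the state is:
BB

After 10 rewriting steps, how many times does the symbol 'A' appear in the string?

step 0: BB
step 1: AA
step 2: ABAB
step 3: ABAABA
step 4: ABAABABAAB
step 5: ABAABABAABAABABA
step 6: ABAABABAABAABABAABABAABAAB
step 7: ABAABABAABAABABAABABAABAABABAABAABABAABABA
step 8: ABAABABAABAABABAABABAABAABABAABAABABAABABAABAABABAABABAABAABABAABAAB
step 9: ABAABABAABAABABAABABAABAABABAABAABABAABABAABAABABAABABAABAABABAABAABABAABABAABAABABAABAABABAABABAABAABABAABABA
step 10: ABAABABAABAABABAABABAABAABABAABAABABAABABAABAABABAABABAABA…AABABAABABAABAABABAABABAABAABABAABAABABAABABAABAABABAABAAB  (len 178)

110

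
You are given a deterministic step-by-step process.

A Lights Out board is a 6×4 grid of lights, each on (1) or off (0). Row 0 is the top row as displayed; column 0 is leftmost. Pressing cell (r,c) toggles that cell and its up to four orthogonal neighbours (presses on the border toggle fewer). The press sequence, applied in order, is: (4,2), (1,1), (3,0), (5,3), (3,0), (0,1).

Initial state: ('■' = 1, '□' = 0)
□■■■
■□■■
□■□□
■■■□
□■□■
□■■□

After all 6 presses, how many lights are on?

11

[0] □■■■
■□■■
□■□□
■■■□
□■□■
□■■□
[1] □■■■
■□■■
□■□□
■■□□
□□■□
□■□□
[2] □□■■
□■□■
□□□□
■■□□
□□■□
□■□□
[3] □□■■
□■□■
■□□□
□□□□
■□■□
□■□□
[4] □□■■
□■□■
■□□□
□□□□
■□■■
□■■■
[5] □□■■
□■□■
□□□□
■■□□
□□■■
□■■■
[6] ■■□■
□□□■
□□□□
■■□□
□□■■
□■■■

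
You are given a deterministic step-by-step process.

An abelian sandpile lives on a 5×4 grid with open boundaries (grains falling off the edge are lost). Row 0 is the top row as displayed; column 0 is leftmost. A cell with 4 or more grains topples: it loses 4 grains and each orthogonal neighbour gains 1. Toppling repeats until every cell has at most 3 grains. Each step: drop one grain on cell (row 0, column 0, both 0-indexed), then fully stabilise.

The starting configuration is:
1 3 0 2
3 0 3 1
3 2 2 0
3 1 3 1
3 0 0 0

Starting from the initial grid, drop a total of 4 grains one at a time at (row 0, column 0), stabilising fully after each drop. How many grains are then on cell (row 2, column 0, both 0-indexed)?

0) 1 3 0 2
3 0 3 1
3 2 2 0
3 1 3 1
3 0 0 0
1) 2 3 0 2
3 0 3 1
3 2 2 0
3 1 3 1
3 0 0 0
2) 3 3 0 2
3 0 3 1
3 2 2 0
3 1 3 1
3 0 0 0
3) 2 0 1 2
1 2 3 1
1 3 2 0
1 2 3 1
0 1 0 0
4) 3 0 1 2
1 2 3 1
1 3 2 0
1 2 3 1
0 1 0 0

1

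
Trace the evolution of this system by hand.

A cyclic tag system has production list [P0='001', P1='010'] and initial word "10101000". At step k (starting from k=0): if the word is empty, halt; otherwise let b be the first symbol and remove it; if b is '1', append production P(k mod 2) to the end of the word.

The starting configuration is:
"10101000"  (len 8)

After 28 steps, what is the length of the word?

10

step 0: "10101000"  (len 8)
step 1: "0101000001"  (len 10)
step 2: "101000001"  (len 9)
step 3: "01000001001"  (len 11)
step 4: "1000001001"  (len 10)
step 5: "000001001001"  (len 12)
step 6: "00001001001"  (len 11)
step 7: "0001001001"  (len 10)
step 8: "001001001"  (len 9)
step 9: "01001001"  (len 8)
step 10: "1001001"  (len 7)
step 11: "001001001"  (len 9)
step 12: "01001001"  (len 8)
step 13: "1001001"  (len 7)
step 14: "001001010"  (len 9)
step 15: "01001010"  (len 8)
step 16: "1001010"  (len 7)
step 17: "001010001"  (len 9)
step 18: "01010001"  (len 8)
step 19: "1010001"  (len 7)
step 20: "010001010"  (len 9)
step 21: "10001010"  (len 8)
step 22: "0001010010"  (len 10)
step 23: "001010010"  (len 9)
step 24: "01010010"  (len 8)
step 25: "1010010"  (len 7)
step 26: "010010010"  (len 9)
step 27: "10010010"  (len 8)
step 28: "0010010010"  (len 10)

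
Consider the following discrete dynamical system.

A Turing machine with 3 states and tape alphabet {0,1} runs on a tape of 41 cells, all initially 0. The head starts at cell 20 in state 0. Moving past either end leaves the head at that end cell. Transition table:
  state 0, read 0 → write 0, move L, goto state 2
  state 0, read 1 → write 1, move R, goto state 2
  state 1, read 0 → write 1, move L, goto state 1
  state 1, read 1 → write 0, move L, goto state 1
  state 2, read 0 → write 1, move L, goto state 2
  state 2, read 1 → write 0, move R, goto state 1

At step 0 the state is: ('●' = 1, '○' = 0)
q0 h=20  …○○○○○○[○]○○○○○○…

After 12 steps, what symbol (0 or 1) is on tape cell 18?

[0] q0 h=20  …○○○○○○[○]○○○○○○…
[1] q2 h=19  …○○○○○○[○]○○○○○○…
[2] q2 h=18  …○○○○○○[○]●○○○○○…
[3] q2 h=17  …○○○○○○[○]●●○○○○…
[4] q2 h=16  …○○○○○○[○]●●●○○○…
[5] q2 h=15  …○○○○○○[○]●●●●○○…
[6] q2 h=14  …○○○○○○[○]●●●●●○…
[7] q2 h=13  …○○○○○○[○]●●●●●●…
[8] q2 h=12  …○○○○○○[○]●●●●●●…
[9] q2 h=11  …○○○○○○[○]●●●●●●…
[10] q2 h=10  …○○○○○○[○]●●●●●●…
[11] q2 h= 9  …○○○○○○[○]●●●●●●…
[12] q2 h= 8  …○○○○○○[○]●●●●●●…

1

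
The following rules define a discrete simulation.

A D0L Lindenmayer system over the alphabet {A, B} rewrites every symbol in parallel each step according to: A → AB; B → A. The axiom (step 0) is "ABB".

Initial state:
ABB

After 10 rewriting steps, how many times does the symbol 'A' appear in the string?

199

k=0  ABB
k=1  ABAA
k=2  ABAABAB
k=3  ABAABABAABA
k=4  ABAABABAABAABABAAB
k=5  ABAABABAABAABABAABABAABAABABA
k=6  ABAABABAABAABABAABABAABAABABAABAABABAABABAABAAB
k=7  ABAABABAABAABABAABABAABAABABAABAABABAABABAABAABABAABABAABAABABAABAABABAABABA
k=8  ABAABABAABAABABAABABAABAABABAABAABABAABABAABAABABAABABAABA…AABABAABABAABAABABAABAABABAABABAABAABABAABABAABAABABAABAAB  (len 123)
k=9  ABAABABAABAABABAABABAABAABABAABAABABAABABAABAABABAABABAABA…ABAABAABABAABAABABAABABAABAABABAABAABABAABABAABAABABAABABA  (len 199)
k=10  ABAABABAABAABABAABABAABAABABAABAABABAABABAABAABABAABABAABA…AABABAABABAABAABABAABABAABAABABAABAABABAABABAABAABABAABAAB  (len 322)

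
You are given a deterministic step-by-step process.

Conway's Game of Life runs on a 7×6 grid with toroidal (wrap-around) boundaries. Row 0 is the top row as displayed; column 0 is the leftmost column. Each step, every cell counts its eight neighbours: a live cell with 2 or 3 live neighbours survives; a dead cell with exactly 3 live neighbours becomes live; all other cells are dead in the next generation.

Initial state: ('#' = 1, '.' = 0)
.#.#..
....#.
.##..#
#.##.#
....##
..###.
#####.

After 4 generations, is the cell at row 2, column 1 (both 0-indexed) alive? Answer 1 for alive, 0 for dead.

1

t=0: .#.#..
....#.
.##..#
#.##.#
....##
..###.
#####.
t=1: ##...#
##.##.
.##..#
..##..
##....
#.....
#....#
t=2: ..#...
...##.
.....#
...#..
###...
......
......
t=3: ...#..
...##.
...#..
###...
.##...
.#....
......
t=4: ...##.
..###.
.#.##.
#..#..
......
.##...
......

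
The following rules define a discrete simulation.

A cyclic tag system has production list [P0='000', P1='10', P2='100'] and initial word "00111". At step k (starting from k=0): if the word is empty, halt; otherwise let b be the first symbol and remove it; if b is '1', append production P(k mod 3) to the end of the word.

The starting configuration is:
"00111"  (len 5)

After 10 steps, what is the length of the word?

t=0: "00111"  (len 5)
t=1: "0111"  (len 4)
t=2: "111"  (len 3)
t=3: "11100"  (len 5)
t=4: "1100000"  (len 7)
t=5: "10000010"  (len 8)
t=6: "0000010100"  (len 10)
t=7: "000010100"  (len 9)
t=8: "00010100"  (len 8)
t=9: "0010100"  (len 7)
t=10: "010100"  (len 6)

6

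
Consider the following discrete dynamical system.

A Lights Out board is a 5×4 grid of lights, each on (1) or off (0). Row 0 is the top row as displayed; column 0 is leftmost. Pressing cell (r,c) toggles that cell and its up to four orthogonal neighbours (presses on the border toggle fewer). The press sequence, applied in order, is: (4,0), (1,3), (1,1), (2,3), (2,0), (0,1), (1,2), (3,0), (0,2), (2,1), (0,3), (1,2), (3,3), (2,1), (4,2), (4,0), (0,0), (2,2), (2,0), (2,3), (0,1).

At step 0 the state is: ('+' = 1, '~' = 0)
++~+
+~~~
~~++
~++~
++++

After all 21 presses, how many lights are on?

gen 0: ++~+
+~~~
~~++
~++~
++++
gen 1: ++~+
+~~~
~~++
+++~
~~++
gen 2: ++~~
+~++
~~+~
+++~
~~++
gen 3: +~~~
~+~+
~++~
+++~
~~++
gen 4: +~~~
~+~~
~+~+
++++
~~++
gen 5: +~~~
++~~
+~~+
~+++
~~++
gen 6: ~++~
+~~~
+~~+
~+++
~~++
gen 7: ~+~~
++++
+~++
~+++
~~++
gen 8: ~+~~
++++
~~++
+~++
+~++
gen 9: ~~++
++~+
~~++
+~++
+~++
gen 10: ~~++
+~~+
++~+
++++
+~++
gen 11: ~~~~
+~~~
++~+
++++
+~++
gen 12: ~~+~
++++
++++
++++
+~++
gen 13: ~~+~
++++
+++~
++~~
+~+~
gen 14: ~~+~
+~++
~~~~
+~~~
+~+~
gen 15: ~~+~
+~++
~~~~
+~+~
++~+
gen 16: ~~+~
+~++
~~~~
~~+~
~~~+
gen 17: +++~
~~++
~~~~
~~+~
~~~+
gen 18: +++~
~~~+
~+++
~~~~
~~~+
gen 19: +++~
+~~+
+~++
+~~~
~~~+
gen 20: +++~
+~~~
+~~~
+~~+
~~~+
gen 21: ~~~~
++~~
+~~~
+~~+
~~~+

6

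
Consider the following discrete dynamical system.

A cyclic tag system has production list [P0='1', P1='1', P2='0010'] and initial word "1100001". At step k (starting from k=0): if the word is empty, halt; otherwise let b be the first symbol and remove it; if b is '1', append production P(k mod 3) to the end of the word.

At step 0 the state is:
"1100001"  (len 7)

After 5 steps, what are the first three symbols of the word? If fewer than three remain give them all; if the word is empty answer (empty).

011

t=0: "1100001"  (len 7)
t=1: "1000011"  (len 7)
t=2: "0000111"  (len 7)
t=3: "000111"  (len 6)
t=4: "00111"  (len 5)
t=5: "0111"  (len 4)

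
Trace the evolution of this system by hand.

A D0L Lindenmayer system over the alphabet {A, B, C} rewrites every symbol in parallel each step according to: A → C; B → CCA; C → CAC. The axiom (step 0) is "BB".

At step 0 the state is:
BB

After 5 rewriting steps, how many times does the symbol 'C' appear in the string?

[0] BB
[1] CCACCA
[2] CACCACCCACCACC
[3] CACCCACCACCCACCACCACCCACCACCCACCAC
[4] CACCCACCACCACCCACCACCCACCACCACCCACCACCCACCACCCACCACCACCCACCACCCACCACCACCCACCACCCAC
[5] CACCCACCACCACCCACCACCCACCACCCACCACCACCCACCACCCACCACCACCCAC…CACCCACCACCACCCACCACCCACCACCCACCACCACCCACCACCCACCACCACCCAC  (len 198)

140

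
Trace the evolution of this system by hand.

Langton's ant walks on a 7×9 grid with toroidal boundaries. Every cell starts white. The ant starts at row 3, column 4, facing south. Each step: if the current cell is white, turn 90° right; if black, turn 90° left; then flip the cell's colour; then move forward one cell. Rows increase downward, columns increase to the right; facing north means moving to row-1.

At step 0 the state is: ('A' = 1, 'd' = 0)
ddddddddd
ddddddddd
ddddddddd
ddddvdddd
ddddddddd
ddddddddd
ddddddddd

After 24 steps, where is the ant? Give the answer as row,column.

1,6

t=0: ddddddddd
ddddddddd
ddddddddd
ddddvdddd
ddddddddd
ddddddddd
ddddddddd
t=1: ddddddddd
ddddddddd
ddddddddd
ddd<Adddd
ddddddddd
ddddddddd
ddddddddd
t=2: ddddddddd
ddddddddd
ddd^ddddd
dddAAdddd
ddddddddd
ddddddddd
ddddddddd
t=3: ddddddddd
ddddddddd
dddA>dddd
dddAAdddd
ddddddddd
ddddddddd
ddddddddd
t=4: ddddddddd
ddddddddd
dddAAdddd
dddAvdddd
ddddddddd
ddddddddd
ddddddddd
t=5: ddddddddd
ddddddddd
dddAAdddd
dddAd>ddd
ddddddddd
ddddddddd
ddddddddd
t=6: ddddddddd
ddddddddd
dddAAdddd
dddAdAddd
dddddvddd
ddddddddd
ddddddddd
t=7: ddddddddd
ddddddddd
dddAAdddd
dddAdAddd
dddd<Addd
ddddddddd
ddddddddd
t=8: ddddddddd
ddddddddd
dddAAdddd
dddA^Addd
ddddAAddd
ddddddddd
ddddddddd
t=9: ddddddddd
ddddddddd
dddAAdddd
dddAA>ddd
ddddAAddd
ddddddddd
ddddddddd
t=10: ddddddddd
ddddddddd
dddAA^ddd
dddAAdddd
ddddAAddd
ddddddddd
ddddddddd
t=11: ddddddddd
ddddddddd
dddAAA>dd
dddAAdddd
ddddAAddd
ddddddddd
ddddddddd
t=12: ddddddddd
ddddddddd
dddAAAAdd
dddAAdvdd
ddddAAddd
ddddddddd
ddddddddd
t=13: ddddddddd
ddddddddd
dddAAAAdd
dddAA<Add
ddddAAddd
ddddddddd
ddddddddd
t=14: ddddddddd
ddddddddd
dddAA^Add
dddAAAAdd
ddddAAddd
ddddddddd
ddddddddd
t=15: ddddddddd
ddddddddd
dddA<dAdd
dddAAAAdd
ddddAAddd
ddddddddd
ddddddddd
t=16: ddddddddd
ddddddddd
dddAddAdd
dddAvAAdd
ddddAAddd
ddddddddd
ddddddddd
t=17: ddddddddd
ddddddddd
dddAddAdd
dddAd>Add
ddddAAddd
ddddddddd
ddddddddd
t=18: ddddddddd
ddddddddd
dddAd^Add
dddAddAdd
ddddAAddd
ddddddddd
ddddddddd
t=19: ddddddddd
ddddddddd
dddAdA>dd
dddAddAdd
ddddAAddd
ddddddddd
ddddddddd
t=20: ddddddddd
dddddd^dd
dddAdAddd
dddAddAdd
ddddAAddd
ddddddddd
ddddddddd
t=21: ddddddddd
ddddddA>d
dddAdAddd
dddAddAdd
ddddAAddd
ddddddddd
ddddddddd
t=22: ddddddddd
ddddddAAd
dddAdAdvd
dddAddAdd
ddddAAddd
ddddddddd
ddddddddd
t=23: ddddddddd
ddddddAAd
dddAdA<Ad
dddAddAdd
ddddAAddd
ddddddddd
ddddddddd
t=24: ddddddddd
dddddd^Ad
dddAdAAAd
dddAddAdd
ddddAAddd
ddddddddd
ddddddddd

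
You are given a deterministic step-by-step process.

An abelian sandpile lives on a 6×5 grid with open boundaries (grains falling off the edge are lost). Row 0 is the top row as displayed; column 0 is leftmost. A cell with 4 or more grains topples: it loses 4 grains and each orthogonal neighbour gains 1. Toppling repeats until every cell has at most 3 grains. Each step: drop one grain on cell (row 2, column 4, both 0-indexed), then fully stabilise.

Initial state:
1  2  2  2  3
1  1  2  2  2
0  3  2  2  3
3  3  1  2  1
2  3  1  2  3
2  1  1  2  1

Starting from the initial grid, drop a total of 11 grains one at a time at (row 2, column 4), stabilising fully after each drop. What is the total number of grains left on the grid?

t=0: 1  2  2  2  3
1  1  2  2  2
0  3  2  2  3
3  3  1  2  1
2  3  1  2  3
2  1  1  2  1
t=1: 1  2  2  2  3
1  1  2  2  3
0  3  2  3  0
3  3  1  2  2
2  3  1  2  3
2  1  1  2  1
t=2: 1  2  2  2  3
1  1  2  2  3
0  3  2  3  1
3  3  1  2  2
2  3  1  2  3
2  1  1  2  1
t=3: 1  2  2  2  3
1  1  2  2  3
0  3  2  3  2
3  3  1  2  2
2  3  1  2  3
2  1  1  2  1
t=4: 1  2  2  2  3
1  1  2  2  3
0  3  2  3  3
3  3  1  2  2
2  3  1  2  3
2  1  1  2  1
t=5: 1  2  3  0  1
1  1  3  1  2
0  3  3  1  2
3  3  1  3  3
2  3  1  2  3
2  1  1  2  1
t=6: 1  2  3  0  1
1  1  3  1  2
0  3  3  1  3
3  3  1  3  3
2  3  1  2  3
2  1  1  2  1
t=7: 1  2  3  0  1
1  1  3  1  3
0  3  3  3  1
3  3  2  1  2
2  3  2  0  1
2  1  1  3  2
t=8: 1  2  3  0  1
1  1  3  1  3
0  3  3  3  2
3  3  2  1  2
2  3  2  0  1
2  1  1  3  2
t=9: 1  2  3  0  1
1  1  3  1  3
0  3  3  3  3
3  3  2  1  2
2  3  2  0  1
2  1  1  3  2
t=10: 1  3  0  2  2
1  3  2  0  1
2  1  3  2  2
1  3  1  3  3
0  2  0  1  1
3  2  2  3  2
t=11: 1  3  0  2  2
1  3  2  0  1
2  1  3  2  3
1  3  1  3  3
0  2  0  1  1
3  2  2  3  2

53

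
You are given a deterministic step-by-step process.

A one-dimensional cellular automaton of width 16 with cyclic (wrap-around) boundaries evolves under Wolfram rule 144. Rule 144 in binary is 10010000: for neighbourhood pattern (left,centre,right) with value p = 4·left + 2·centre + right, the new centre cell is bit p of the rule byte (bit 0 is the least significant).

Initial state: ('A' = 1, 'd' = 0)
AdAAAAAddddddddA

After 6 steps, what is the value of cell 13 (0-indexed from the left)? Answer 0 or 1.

step 0: AdAAAAAddddddddA
step 1: dddAAAdAdddddddd
step 2: ddddAdddAddddddd
step 3: dddddAdddAdddddd
step 4: ddddddAdddAddddd
step 5: dddddddAdddAdddd
step 6: ddddddddAdddAddd

0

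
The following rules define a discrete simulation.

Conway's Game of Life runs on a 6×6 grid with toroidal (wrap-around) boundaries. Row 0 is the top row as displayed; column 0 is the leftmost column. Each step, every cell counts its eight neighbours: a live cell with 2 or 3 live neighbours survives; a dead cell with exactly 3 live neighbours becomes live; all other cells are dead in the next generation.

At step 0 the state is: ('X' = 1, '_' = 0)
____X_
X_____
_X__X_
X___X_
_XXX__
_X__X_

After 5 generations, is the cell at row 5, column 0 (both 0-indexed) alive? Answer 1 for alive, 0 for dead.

1

step 0: ____X_
X_____
_X__X_
X___X_
_XXX__
_X__X_
step 1: _____X
_____X
XX____
X___XX
XXXXXX
_X__X_
step 2: X___XX
_____X
_X__X_
______
__X___
_X____
step 3: X___XX
______
______
______
______
XX___X
step 4: _X__X_
_____X
______
______
X_____
_X__X_
step 5: X___XX
______
______
______
______
XX___X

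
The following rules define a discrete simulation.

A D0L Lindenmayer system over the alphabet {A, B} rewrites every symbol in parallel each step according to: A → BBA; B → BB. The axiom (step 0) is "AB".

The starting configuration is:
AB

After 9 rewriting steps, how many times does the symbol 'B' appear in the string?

0) AB
1) BBABB
2) BBBBBBABBBB
3) BBBBBBBBBBBBBBABBBBBBBB
4) BBBBBBBBBBBBBBBBBBBBBBBBBBBBBBABBBBBBBBBBBBBBBB
5) BBBBBBBBBBBBBBBBBBBBBBBBBBBBBBBBBBBBBBBBBBBBBBBBBBBBBBBBBBBBBBABBBBBBBBBBBBBBBBBBBBBBBBBBBBBBBB
6) BBBBBBBBBBBBBBBBBBBBBBBBBBBBBBBBBBBBBBBBBBBBBBBBBBBBBBBBBB…BBBBBBBBBBBBBBBBBBBBBBBBBBBBBBBBBBBBBBBBBBBBBBBBBBBBBBBBBB  (len 191)
7) BBBBBBBBBBBBBBBBBBBBBBBBBBBBBBBBBBBBBBBBBBBBBBBBBBBBBBBBBB…BBBBBBBBBBBBBBBBBBBBBBBBBBBBBBBBBBBBBBBBBBBBBBBBBBBBBBBBBB  (len 383)
8) BBBBBBBBBBBBBBBBBBBBBBBBBBBBBBBBBBBBBBBBBBBBBBBBBBBBBBBBBB…BBBBBBBBBBBBBBBBBBBBBBBBBBBBBBBBBBBBBBBBBBBBBBBBBBBBBBBBBB  (len 767)
9) BBBBBBBBBBBBBBBBBBBBBBBBBBBBBBBBBBBBBBBBBBBBBBBBBBBBBBBBBB…BBBBBBBBBBBBBBBBBBBBBBBBBBBBBBBBBBBBBBBBBBBBBBBBBBBBBBBBBB  (len 1535)

1534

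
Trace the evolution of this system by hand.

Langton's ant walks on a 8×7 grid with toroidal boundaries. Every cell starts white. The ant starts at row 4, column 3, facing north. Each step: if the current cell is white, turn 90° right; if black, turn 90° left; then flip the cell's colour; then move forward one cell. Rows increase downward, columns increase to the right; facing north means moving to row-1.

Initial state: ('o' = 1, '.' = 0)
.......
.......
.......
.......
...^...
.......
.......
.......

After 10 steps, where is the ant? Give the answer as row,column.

step 0: .......
.......
.......
.......
...^...
.......
.......
.......
step 1: .......
.......
.......
.......
...o>..
.......
.......
.......
step 2: .......
.......
.......
.......
...oo..
....v..
.......
.......
step 3: .......
.......
.......
.......
...oo..
...<o..
.......
.......
step 4: .......
.......
.......
.......
...^o..
...oo..
.......
.......
step 5: .......
.......
.......
.......
..<.o..
...oo..
.......
.......
step 6: .......
.......
.......
..^....
..o.o..
...oo..
.......
.......
step 7: .......
.......
.......
..o>...
..o.o..
...oo..
.......
.......
step 8: .......
.......
.......
..oo...
..ovo..
...oo..
.......
.......
step 9: .......
.......
.......
..oo...
..<oo..
...oo..
.......
.......
step 10: .......
.......
.......
..oo...
...oo..
..voo..
.......
.......

5,2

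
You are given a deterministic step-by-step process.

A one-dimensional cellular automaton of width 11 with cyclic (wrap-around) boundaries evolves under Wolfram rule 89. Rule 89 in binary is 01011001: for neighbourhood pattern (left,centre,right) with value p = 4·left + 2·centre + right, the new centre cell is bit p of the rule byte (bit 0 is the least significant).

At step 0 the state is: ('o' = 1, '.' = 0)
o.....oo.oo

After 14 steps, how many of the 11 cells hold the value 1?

step 0: o.....oo.oo
step 1: ooooo.oo.o.
step 2: o...o.oo...
step 3: .oo...oooo.
step 4: .oooo.o..oo
step 5: .o..o..o.oo
step 6: ..o..o...oo
step 7: o..o..oo.oo
step 8: oo..o.oo.o.
step 9: ooo...oo...
step 10: o.ooo.oooo.
step 11: ..o.o.o..o.
step 12: o......o..o
step 13: oooooo..o.o
step 14: .....oo...o

3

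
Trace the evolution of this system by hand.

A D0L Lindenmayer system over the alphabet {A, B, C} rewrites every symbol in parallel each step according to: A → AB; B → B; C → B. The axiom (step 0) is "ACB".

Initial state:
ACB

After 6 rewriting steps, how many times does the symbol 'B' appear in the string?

0) ACB
1) ABBB
2) ABBBB
3) ABBBBB
4) ABBBBBB
5) ABBBBBBB
6) ABBBBBBBB

8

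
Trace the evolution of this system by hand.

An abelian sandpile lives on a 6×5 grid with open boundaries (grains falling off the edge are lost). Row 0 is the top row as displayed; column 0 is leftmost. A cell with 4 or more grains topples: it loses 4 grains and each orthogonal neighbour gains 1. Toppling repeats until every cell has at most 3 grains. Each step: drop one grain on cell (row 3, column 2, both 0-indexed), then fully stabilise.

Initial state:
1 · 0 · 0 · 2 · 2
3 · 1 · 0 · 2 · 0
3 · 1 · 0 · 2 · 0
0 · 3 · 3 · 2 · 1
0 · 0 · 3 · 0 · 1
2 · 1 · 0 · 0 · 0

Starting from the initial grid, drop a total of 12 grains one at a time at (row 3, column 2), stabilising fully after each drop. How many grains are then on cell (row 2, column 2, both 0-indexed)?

step 0: 1 · 0 · 0 · 2 · 2
3 · 1 · 0 · 2 · 0
3 · 1 · 0 · 2 · 0
0 · 3 · 3 · 2 · 1
0 · 0 · 3 · 0 · 1
2 · 1 · 0 · 0 · 0
step 1: 1 · 0 · 0 · 2 · 2
3 · 1 · 0 · 2 · 0
3 · 2 · 1 · 2 · 0
1 · 0 · 2 · 3 · 1
0 · 2 · 0 · 1 · 1
2 · 1 · 1 · 0 · 0
step 2: 1 · 0 · 0 · 2 · 2
3 · 1 · 0 · 2 · 0
3 · 2 · 1 · 2 · 0
1 · 0 · 3 · 3 · 1
0 · 2 · 0 · 1 · 1
2 · 1 · 1 · 0 · 0
step 3: 1 · 0 · 0 · 2 · 2
3 · 1 · 0 · 2 · 0
3 · 2 · 2 · 3 · 0
1 · 1 · 1 · 0 · 2
0 · 2 · 1 · 2 · 1
2 · 1 · 1 · 0 · 0
step 4: 1 · 0 · 0 · 2 · 2
3 · 1 · 0 · 2 · 0
3 · 2 · 2 · 3 · 0
1 · 1 · 2 · 0 · 2
0 · 2 · 1 · 2 · 1
2 · 1 · 1 · 0 · 0
step 5: 1 · 0 · 0 · 2 · 2
3 · 1 · 0 · 2 · 0
3 · 2 · 2 · 3 · 0
1 · 1 · 3 · 0 · 2
0 · 2 · 1 · 2 · 1
2 · 1 · 1 · 0 · 0
step 6: 1 · 0 · 0 · 2 · 2
3 · 1 · 0 · 2 · 0
3 · 2 · 3 · 3 · 0
1 · 2 · 0 · 1 · 2
0 · 2 · 2 · 2 · 1
2 · 1 · 1 · 0 · 0
step 7: 1 · 0 · 0 · 2 · 2
3 · 1 · 0 · 2 · 0
3 · 2 · 3 · 3 · 0
1 · 2 · 1 · 1 · 2
0 · 2 · 2 · 2 · 1
2 · 1 · 1 · 0 · 0
step 8: 1 · 0 · 0 · 2 · 2
3 · 1 · 0 · 2 · 0
3 · 2 · 3 · 3 · 0
1 · 2 · 2 · 1 · 2
0 · 2 · 2 · 2 · 1
2 · 1 · 1 · 0 · 0
step 9: 1 · 0 · 0 · 2 · 2
3 · 1 · 0 · 2 · 0
3 · 2 · 3 · 3 · 0
1 · 2 · 3 · 1 · 2
0 · 2 · 2 · 2 · 1
2 · 1 · 1 · 0 · 0
step 10: 1 · 0 · 0 · 2 · 2
3 · 1 · 1 · 3 · 0
3 · 3 · 1 · 0 · 1
1 · 3 · 1 · 3 · 2
0 · 2 · 3 · 2 · 1
2 · 1 · 1 · 0 · 0
step 11: 1 · 0 · 0 · 2 · 2
3 · 1 · 1 · 3 · 0
3 · 3 · 1 · 0 · 1
1 · 3 · 2 · 3 · 2
0 · 2 · 3 · 2 · 1
2 · 1 · 1 · 0 · 0
step 12: 1 · 0 · 0 · 2 · 2
3 · 1 · 1 · 3 · 0
3 · 3 · 1 · 0 · 1
1 · 3 · 3 · 3 · 2
0 · 2 · 3 · 2 · 1
2 · 1 · 1 · 0 · 0

1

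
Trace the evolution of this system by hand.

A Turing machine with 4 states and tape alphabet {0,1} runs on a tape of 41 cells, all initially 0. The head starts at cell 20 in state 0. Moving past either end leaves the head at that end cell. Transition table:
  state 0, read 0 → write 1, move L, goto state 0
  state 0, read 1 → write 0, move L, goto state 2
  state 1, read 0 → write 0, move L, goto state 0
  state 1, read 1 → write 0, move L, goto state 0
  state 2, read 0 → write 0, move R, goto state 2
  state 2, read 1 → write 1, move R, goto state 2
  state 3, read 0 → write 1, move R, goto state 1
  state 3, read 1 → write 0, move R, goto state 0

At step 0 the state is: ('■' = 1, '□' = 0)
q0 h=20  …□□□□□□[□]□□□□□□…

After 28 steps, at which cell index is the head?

6

[0] q0 h=20  …□□□□□□[□]□□□□□□…
[1] q0 h=19  …□□□□□□[□]■□□□□□…
[2] q0 h=18  …□□□□□□[□]■■□□□□…
[3] q0 h=17  …□□□□□□[□]■■■□□□…
[4] q0 h=16  …□□□□□□[□]■■■■□□…
[5] q0 h=15  …□□□□□□[□]■■■■■□…
[6] q0 h=14  …□□□□□□[□]■■■■■■…
[7] q0 h=13  …□□□□□□[□]■■■■■■…
[8] q0 h=12  …□□□□□□[□]■■■■■■…
[9] q0 h=11  …□□□□□□[□]■■■■■■…
[10] q0 h=10  …□□□□□□[□]■■■■■■…
[11] q0 h= 9  …□□□□□□[□]■■■■■■…
[12] q0 h= 8  …□□□□□□[□]■■■■■■…
[13] q0 h= 7  …□□□□□□[□]■■■■■■…
[14] q0 h= 6  |□□□□□□[□]■■■■■■…
[15] q0 h= 5  |□□□□□[□]■■■■■■…
[16] q0 h= 4  |□□□□[□]■■■■■■…
[17] q0 h= 3  |□□□[□]■■■■■■…
[18] q0 h= 2  |□□[□]■■■■■■…
[19] q0 h= 1  |□[□]■■■■■■…
[20] q0 h= 0  |[□]■■■■■■…
[21] q0 h= 0  |[■]■■■■■■…
[22] q2 h= 0  |[□]■■■■■■…
[23] q2 h= 1  |□[■]■■■■■■…
[24] q2 h= 2  |□■[■]■■■■■■…
[25] q2 h= 3  |□■■[■]■■■■■■…
[26] q2 h= 4  |□■■■[■]■■■■■■…
[27] q2 h= 5  |□■■■■[■]■■■■■■…
[28] q2 h= 6  |□■■■■■[■]■■■■■■…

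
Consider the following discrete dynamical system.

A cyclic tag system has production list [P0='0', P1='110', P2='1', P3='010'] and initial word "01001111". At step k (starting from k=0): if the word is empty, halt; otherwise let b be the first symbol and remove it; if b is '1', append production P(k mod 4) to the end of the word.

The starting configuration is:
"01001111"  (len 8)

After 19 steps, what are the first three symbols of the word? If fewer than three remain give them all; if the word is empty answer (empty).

gen 0: "01001111"  (len 8)
gen 1: "1001111"  (len 7)
gen 2: "001111110"  (len 9)
gen 3: "01111110"  (len 8)
gen 4: "1111110"  (len 7)
gen 5: "1111100"  (len 7)
gen 6: "111100110"  (len 9)
gen 7: "111001101"  (len 9)
gen 8: "11001101010"  (len 11)
gen 9: "10011010100"  (len 11)
gen 10: "0011010100110"  (len 13)
gen 11: "011010100110"  (len 12)
gen 12: "11010100110"  (len 11)
gen 13: "10101001100"  (len 11)
gen 14: "0101001100110"  (len 13)
gen 15: "101001100110"  (len 12)
gen 16: "01001100110010"  (len 14)
gen 17: "1001100110010"  (len 13)
gen 18: "001100110010110"  (len 15)
gen 19: "01100110010110"  (len 14)

011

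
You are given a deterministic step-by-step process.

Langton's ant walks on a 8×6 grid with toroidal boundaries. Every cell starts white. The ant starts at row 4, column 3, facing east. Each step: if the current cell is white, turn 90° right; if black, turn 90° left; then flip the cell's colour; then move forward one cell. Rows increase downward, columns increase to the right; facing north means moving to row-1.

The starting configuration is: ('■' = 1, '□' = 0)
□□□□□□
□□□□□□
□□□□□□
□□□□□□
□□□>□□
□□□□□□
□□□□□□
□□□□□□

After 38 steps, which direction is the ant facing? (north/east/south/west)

east

[0] □□□□□□
□□□□□□
□□□□□□
□□□□□□
□□□>□□
□□□□□□
□□□□□□
□□□□□□
[1] □□□□□□
□□□□□□
□□□□□□
□□□□□□
□□□■□□
□□□v□□
□□□□□□
□□□□□□
[2] □□□□□□
□□□□□□
□□□□□□
□□□□□□
□□□■□□
□□<■□□
□□□□□□
□□□□□□
[3] □□□□□□
□□□□□□
□□□□□□
□□□□□□
□□^■□□
□□■■□□
□□□□□□
□□□□□□
[4] □□□□□□
□□□□□□
□□□□□□
□□□□□□
□□■>□□
□□■■□□
□□□□□□
□□□□□□
[5] □□□□□□
□□□□□□
□□□□□□
□□□^□□
□□■□□□
□□■■□□
□□□□□□
□□□□□□
[6] □□□□□□
□□□□□□
□□□□□□
□□□■>□
□□■□□□
□□■■□□
□□□□□□
□□□□□□
[7] □□□□□□
□□□□□□
□□□□□□
□□□■■□
□□■□v□
□□■■□□
□□□□□□
□□□□□□
[8] □□□□□□
□□□□□□
□□□□□□
□□□■■□
□□■<■□
□□■■□□
□□□□□□
□□□□□□
[9] □□□□□□
□□□□□□
□□□□□□
□□□^■□
□□■■■□
□□■■□□
□□□□□□
□□□□□□
[10] □□□□□□
□□□□□□
□□□□□□
□□<□■□
□□■■■□
□□■■□□
□□□□□□
□□□□□□
[11] □□□□□□
□□□□□□
□□^□□□
□□■□■□
□□■■■□
□□■■□□
□□□□□□
□□□□□□
[12] □□□□□□
□□□□□□
□□■>□□
□□■□■□
□□■■■□
□□■■□□
□□□□□□
□□□□□□
[13] □□□□□□
□□□□□□
□□■■□□
□□■v■□
□□■■■□
□□■■□□
□□□□□□
□□□□□□
[14] □□□□□□
□□□□□□
□□■■□□
□□<■■□
□□■■■□
□□■■□□
□□□□□□
□□□□□□
[15] □□□□□□
□□□□□□
□□■■□□
□□□■■□
□□v■■□
□□■■□□
□□□□□□
□□□□□□
[16] □□□□□□
□□□□□□
□□■■□□
□□□■■□
□□□>■□
□□■■□□
□□□□□□
□□□□□□
[17] □□□□□□
□□□□□□
□□■■□□
□□□^■□
□□□□■□
□□■■□□
□□□□□□
□□□□□□
[18] □□□□□□
□□□□□□
□□■■□□
□□<□■□
□□□□■□
□□■■□□
□□□□□□
□□□□□□
[19] □□□□□□
□□□□□□
□□^■□□
□□■□■□
□□□□■□
□□■■□□
□□□□□□
□□□□□□
[20] □□□□□□
□□□□□□
□<□■□□
□□■□■□
□□□□■□
□□■■□□
□□□□□□
□□□□□□
[21] □□□□□□
□^□□□□
□■□■□□
□□■□■□
□□□□■□
□□■■□□
□□□□□□
□□□□□□
[22] □□□□□□
□■>□□□
□■□■□□
□□■□■□
□□□□■□
□□■■□□
□□□□□□
□□□□□□
[23] □□□□□□
□■■□□□
□■v■□□
□□■□■□
□□□□■□
□□■■□□
□□□□□□
□□□□□□
[24] □□□□□□
□■■□□□
□<■■□□
□□■□■□
□□□□■□
□□■■□□
□□□□□□
□□□□□□
[25] □□□□□□
□■■□□□
□□■■□□
□v■□■□
□□□□■□
□□■■□□
□□□□□□
□□□□□□
[26] □□□□□□
□■■□□□
□□■■□□
<■■□■□
□□□□■□
□□■■□□
□□□□□□
□□□□□□
[27] □□□□□□
□■■□□□
^□■■□□
■■■□■□
□□□□■□
□□■■□□
□□□□□□
□□□□□□
[28] □□□□□□
□■■□□□
■>■■□□
■■■□■□
□□□□■□
□□■■□□
□□□□□□
□□□□□□
[29] □□□□□□
□■■□□□
■■■■□□
■v■□■□
□□□□■□
□□■■□□
□□□□□□
□□□□□□
[30] □□□□□□
□■■□□□
■■■■□□
■□>□■□
□□□□■□
□□■■□□
□□□□□□
□□□□□□
[31] □□□□□□
□■■□□□
■■^■□□
■□□□■□
□□□□■□
□□■■□□
□□□□□□
□□□□□□
[32] □□□□□□
□■■□□□
■<□■□□
■□□□■□
□□□□■□
□□■■□□
□□□□□□
□□□□□□
[33] □□□□□□
□■■□□□
■□□■□□
■v□□■□
□□□□■□
□□■■□□
□□□□□□
□□□□□□
[34] □□□□□□
□■■□□□
■□□■□□
<■□□■□
□□□□■□
□□■■□□
□□□□□□
□□□□□□
[35] □□□□□□
□■■□□□
■□□■□□
□■□□■□
v□□□■□
□□■■□□
□□□□□□
□□□□□□
[36] □□□□□□
□■■□□□
■□□■□□
□■□□■□
■□□□■<
□□■■□□
□□□□□□
□□□□□□
[37] □□□□□□
□■■□□□
■□□■□□
□■□□■^
■□□□■■
□□■■□□
□□□□□□
□□□□□□
[38] □□□□□□
□■■□□□
■□□■□□
>■□□■■
■□□□■■
□□■■□□
□□□□□□
□□□□□□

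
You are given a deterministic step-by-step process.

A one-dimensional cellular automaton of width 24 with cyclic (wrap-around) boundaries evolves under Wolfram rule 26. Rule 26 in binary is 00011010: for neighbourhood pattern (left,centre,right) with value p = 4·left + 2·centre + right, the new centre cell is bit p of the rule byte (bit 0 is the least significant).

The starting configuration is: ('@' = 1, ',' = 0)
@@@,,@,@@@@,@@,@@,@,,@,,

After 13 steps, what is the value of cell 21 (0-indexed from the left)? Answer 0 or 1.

0

k=0  @@@,,@,@@@@,@@,@@,@,,@,,
k=1  @,,@@,,@,,,,@,,@,,,@@,@@
k=2  ,@@@,@@,@,,@,@@,@,@@,,@,
k=3  @@,,,@,,,@@,,@,,,,@,@@,@
k=4  ,,@,@,@,@@,@@,@,,@,,@,,@
k=5  @@,,,,,,@,,@,,,@@,@@,@@,
k=6  @,@,,,,@,@@,@,@@,,@,,@,,
k=7  ,,,@,,@,,@,,,,@,@@,@@,@@
k=8  @,@,@@,@@,@,,@,,@,,@,,@,
k=9  ,,,,@,,@,,,@@,@@,@@,@@,,
k=10  ,,,@,@@,@,@@,,@,,@,,@,@,
k=11  ,,@,,@,,,,@,@@,@@,@@,,,@
k=12  @@,@@,@,,@,,@,,@,,@,@,@,
k=13  @,,@,,,@@,@@,@@,@@,,,,,,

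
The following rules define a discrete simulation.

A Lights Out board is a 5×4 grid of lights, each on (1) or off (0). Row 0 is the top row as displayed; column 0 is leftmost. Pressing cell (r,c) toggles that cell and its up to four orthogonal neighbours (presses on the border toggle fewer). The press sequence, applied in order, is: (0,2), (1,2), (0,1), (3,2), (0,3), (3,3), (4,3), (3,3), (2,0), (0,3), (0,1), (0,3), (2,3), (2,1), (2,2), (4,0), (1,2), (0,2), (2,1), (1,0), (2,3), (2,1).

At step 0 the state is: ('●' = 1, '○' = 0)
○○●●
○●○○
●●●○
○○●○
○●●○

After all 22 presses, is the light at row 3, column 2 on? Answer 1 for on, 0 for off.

[0] ○○●●
○●○○
●●●○
○○●○
○●●○
[1] ○●○○
○●●○
●●●○
○○●○
○●●○
[2] ○●●○
○○○●
●●○○
○○●○
○●●○
[3] ●○○○
○●○●
●●○○
○○●○
○●●○
[4] ●○○○
○●○●
●●●○
○●○●
○●○○
[5] ●○●●
○●○○
●●●○
○●○●
○●○○
[6] ●○●●
○●○○
●●●●
○●●○
○●○●
[7] ●○●●
○●○○
●●●●
○●●●
○●●○
[8] ●○●●
○●○○
●●●○
○●○○
○●●●
[9] ●○●●
●●○○
○○●○
●●○○
○●●●
[10] ●○○○
●●○●
○○●○
●●○○
○●●●
[11] ○●●○
●○○●
○○●○
●●○○
○●●●
[12] ○●○●
●○○○
○○●○
●●○○
○●●●
[13] ○●○●
●○○●
○○○●
●●○●
○●●●
[14] ○●○●
●●○●
●●●●
●○○●
○●●●
[15] ○●○●
●●●●
●○○○
●○●●
○●●●
[16] ○●○●
●●●●
●○○○
○○●●
●○●●
[17] ○●●●
●○○○
●○●○
○○●●
●○●●
[18] ○○○○
●○●○
●○●○
○○●●
●○●●
[19] ○○○○
●●●○
○●○○
○●●●
●○●●
[20] ●○○○
○○●○
●●○○
○●●●
●○●●
[21] ●○○○
○○●●
●●●●
○●●○
●○●●
[22] ●○○○
○●●●
○○○●
○○●○
●○●●

1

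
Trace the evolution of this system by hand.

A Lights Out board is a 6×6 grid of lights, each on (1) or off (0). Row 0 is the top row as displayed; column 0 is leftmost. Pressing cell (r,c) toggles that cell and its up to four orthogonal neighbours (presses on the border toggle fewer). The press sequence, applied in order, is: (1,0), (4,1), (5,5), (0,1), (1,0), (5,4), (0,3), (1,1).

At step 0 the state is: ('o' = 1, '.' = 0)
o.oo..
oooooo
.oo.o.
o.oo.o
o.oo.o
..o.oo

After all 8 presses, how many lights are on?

20

step 0: o.oo..
oooooo
.oo.o.
o.oo.o
o.oo.o
..o.oo
step 1: ..oo..
..oooo
ooo.o.
o.oo.o
o.oo.o
..o.oo
step 2: ..oo..
..oooo
ooo.o.
oooo.o
.o.o.o
.oo.oo
step 3: ..oo..
..oooo
ooo.o.
oooo.o
.o.o..
.oo...
step 4: oo.o..
.ooooo
ooo.o.
oooo.o
.o.o..
.oo...
step 5: .o.o..
o.oooo
.oo.o.
oooo.o
.o.o..
.oo...
step 6: .o.o..
o.oooo
.oo.o.
oooo.o
.o.oo.
.ooooo
step 7: .oo.o.
o.o.oo
.oo.o.
oooo.o
.o.oo.
.ooooo
step 8: ..o.o.
.o..oo
..o.o.
oooo.o
.o.oo.
.ooooo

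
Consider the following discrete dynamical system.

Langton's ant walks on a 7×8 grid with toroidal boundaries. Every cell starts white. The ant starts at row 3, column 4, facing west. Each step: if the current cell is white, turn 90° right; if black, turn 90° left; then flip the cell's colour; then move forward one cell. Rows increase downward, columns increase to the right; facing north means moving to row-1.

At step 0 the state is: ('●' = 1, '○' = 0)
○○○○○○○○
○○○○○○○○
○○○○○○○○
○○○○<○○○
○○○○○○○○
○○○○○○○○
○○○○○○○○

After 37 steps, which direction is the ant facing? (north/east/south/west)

gen 0: ○○○○○○○○
○○○○○○○○
○○○○○○○○
○○○○<○○○
○○○○○○○○
○○○○○○○○
○○○○○○○○
gen 1: ○○○○○○○○
○○○○○○○○
○○○○^○○○
○○○○●○○○
○○○○○○○○
○○○○○○○○
○○○○○○○○
gen 2: ○○○○○○○○
○○○○○○○○
○○○○●>○○
○○○○●○○○
○○○○○○○○
○○○○○○○○
○○○○○○○○
gen 3: ○○○○○○○○
○○○○○○○○
○○○○●●○○
○○○○●v○○
○○○○○○○○
○○○○○○○○
○○○○○○○○
gen 4: ○○○○○○○○
○○○○○○○○
○○○○●●○○
○○○○<●○○
○○○○○○○○
○○○○○○○○
○○○○○○○○
gen 5: ○○○○○○○○
○○○○○○○○
○○○○●●○○
○○○○○●○○
○○○○v○○○
○○○○○○○○
○○○○○○○○
gen 6: ○○○○○○○○
○○○○○○○○
○○○○●●○○
○○○○○●○○
○○○<●○○○
○○○○○○○○
○○○○○○○○
gen 7: ○○○○○○○○
○○○○○○○○
○○○○●●○○
○○○^○●○○
○○○●●○○○
○○○○○○○○
○○○○○○○○
gen 8: ○○○○○○○○
○○○○○○○○
○○○○●●○○
○○○●>●○○
○○○●●○○○
○○○○○○○○
○○○○○○○○
gen 9: ○○○○○○○○
○○○○○○○○
○○○○●●○○
○○○●●●○○
○○○●v○○○
○○○○○○○○
○○○○○○○○
gen 10: ○○○○○○○○
○○○○○○○○
○○○○●●○○
○○○●●●○○
○○○●○>○○
○○○○○○○○
○○○○○○○○
gen 11: ○○○○○○○○
○○○○○○○○
○○○○●●○○
○○○●●●○○
○○○●○●○○
○○○○○v○○
○○○○○○○○
gen 12: ○○○○○○○○
○○○○○○○○
○○○○●●○○
○○○●●●○○
○○○●○●○○
○○○○<●○○
○○○○○○○○
gen 13: ○○○○○○○○
○○○○○○○○
○○○○●●○○
○○○●●●○○
○○○●^●○○
○○○○●●○○
○○○○○○○○
gen 14: ○○○○○○○○
○○○○○○○○
○○○○●●○○
○○○●●●○○
○○○●●>○○
○○○○●●○○
○○○○○○○○
gen 15: ○○○○○○○○
○○○○○○○○
○○○○●●○○
○○○●●^○○
○○○●●○○○
○○○○●●○○
○○○○○○○○
gen 16: ○○○○○○○○
○○○○○○○○
○○○○●●○○
○○○●<○○○
○○○●●○○○
○○○○●●○○
○○○○○○○○
gen 17: ○○○○○○○○
○○○○○○○○
○○○○●●○○
○○○●○○○○
○○○●v○○○
○○○○●●○○
○○○○○○○○
gen 18: ○○○○○○○○
○○○○○○○○
○○○○●●○○
○○○●○○○○
○○○●○>○○
○○○○●●○○
○○○○○○○○
gen 19: ○○○○○○○○
○○○○○○○○
○○○○●●○○
○○○●○○○○
○○○●○●○○
○○○○●v○○
○○○○○○○○
gen 20: ○○○○○○○○
○○○○○○○○
○○○○●●○○
○○○●○○○○
○○○●○●○○
○○○○●○>○
○○○○○○○○
gen 21: ○○○○○○○○
○○○○○○○○
○○○○●●○○
○○○●○○○○
○○○●○●○○
○○○○●○●○
○○○○○○v○
gen 22: ○○○○○○○○
○○○○○○○○
○○○○●●○○
○○○●○○○○
○○○●○●○○
○○○○●○●○
○○○○○<●○
gen 23: ○○○○○○○○
○○○○○○○○
○○○○●●○○
○○○●○○○○
○○○●○●○○
○○○○●^●○
○○○○○●●○
gen 24: ○○○○○○○○
○○○○○○○○
○○○○●●○○
○○○●○○○○
○○○●○●○○
○○○○●●>○
○○○○○●●○
gen 25: ○○○○○○○○
○○○○○○○○
○○○○●●○○
○○○●○○○○
○○○●○●^○
○○○○●●○○
○○○○○●●○
gen 26: ○○○○○○○○
○○○○○○○○
○○○○●●○○
○○○●○○○○
○○○●○●●>
○○○○●●○○
○○○○○●●○
gen 27: ○○○○○○○○
○○○○○○○○
○○○○●●○○
○○○●○○○○
○○○●○●●●
○○○○●●○v
○○○○○●●○
gen 28: ○○○○○○○○
○○○○○○○○
○○○○●●○○
○○○●○○○○
○○○●○●●●
○○○○●●<●
○○○○○●●○
gen 29: ○○○○○○○○
○○○○○○○○
○○○○●●○○
○○○●○○○○
○○○●○●^●
○○○○●●●●
○○○○○●●○
gen 30: ○○○○○○○○
○○○○○○○○
○○○○●●○○
○○○●○○○○
○○○●○<○●
○○○○●●●●
○○○○○●●○
gen 31: ○○○○○○○○
○○○○○○○○
○○○○●●○○
○○○●○○○○
○○○●○○○●
○○○○●v●●
○○○○○●●○
gen 32: ○○○○○○○○
○○○○○○○○
○○○○●●○○
○○○●○○○○
○○○●○○○●
○○○○●○>●
○○○○○●●○
gen 33: ○○○○○○○○
○○○○○○○○
○○○○●●○○
○○○●○○○○
○○○●○○^●
○○○○●○○●
○○○○○●●○
gen 34: ○○○○○○○○
○○○○○○○○
○○○○●●○○
○○○●○○○○
○○○●○○●>
○○○○●○○●
○○○○○●●○
gen 35: ○○○○○○○○
○○○○○○○○
○○○○●●○○
○○○●○○○^
○○○●○○●○
○○○○●○○●
○○○○○●●○
gen 36: ○○○○○○○○
○○○○○○○○
○○○○●●○○
>○○●○○○●
○○○●○○●○
○○○○●○○●
○○○○○●●○
gen 37: ○○○○○○○○
○○○○○○○○
○○○○●●○○
●○○●○○○●
v○○●○○●○
○○○○●○○●
○○○○○●●○

south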